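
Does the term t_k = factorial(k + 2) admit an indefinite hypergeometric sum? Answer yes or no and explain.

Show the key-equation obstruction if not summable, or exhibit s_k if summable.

r(k) = k + 3 after simplifying.
Take A(k)=k + 3, B(k)=1, C(k)=1.
Solve (k + 3)·f(k+1) − (1)·f(k) = 1.
deg f ≤ -1 (via 1,0,0).
d = -1 < 0 ⇒ no nonzero polynomial f; not summable.

No — t_k has no hypergeometric antidifference.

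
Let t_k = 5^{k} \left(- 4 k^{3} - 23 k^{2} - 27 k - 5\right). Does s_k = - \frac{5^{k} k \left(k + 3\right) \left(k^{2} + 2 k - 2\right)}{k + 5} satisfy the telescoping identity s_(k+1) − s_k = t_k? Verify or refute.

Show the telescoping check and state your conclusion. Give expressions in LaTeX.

Invalid: residual \frac{5^{k} \left(8 k^{4} + 84 k^{3} + 280 k^{2} + 284 k + 50\right)}{k^{2} + 11 k + 30} ≠ 0.

s_(k+1) = -5**(k + 1)*(k + 1)*(k + 4)*(2*k + (k + 1)**2)/(k + 6)
s_(k+1) − s_k = 5**k*(-4*k**5 - 59*k**4 - 316*k**3 - 712*k**2 - 581*k - 100)/(k**2 + 11*k + 30)
(s_(k+1) − s_k) − t_k = 5**k*(8*k**4 + 84*k**3 + 280*k**2 + 284*k + 50)/(k**2 + 11*k + 30)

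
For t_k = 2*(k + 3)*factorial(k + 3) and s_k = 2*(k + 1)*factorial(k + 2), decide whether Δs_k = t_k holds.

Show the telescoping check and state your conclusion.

Invalid: residual -4*(k + 2)*factorial(k + 2) ≠ 0.

s_(k+1) = 2*(k + 2)*factorial(k + 3)
s_(k+1) − s_k = 2*(k**2 + 4*k + 5)*factorial(k + 2)
(s_(k+1) − s_k) − t_k = -4*(k + 2)*factorial(k + 2)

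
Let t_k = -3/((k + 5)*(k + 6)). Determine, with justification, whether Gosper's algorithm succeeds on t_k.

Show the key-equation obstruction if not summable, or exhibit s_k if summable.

Yes. s_k = -3*k/(5*k + 25).

Ratio r(k) = (k + 5)/(k + 7).
So A=k + 5 and B=k + 7, with C=1.
Solve (k + 5)·f(k+1) − (k + 6)·f(k) = 1.
Bound: deg f ≤ 1.
Solve for f: f(k) = k/5 (degree 1 ≤ 1).
R(k) = B(k−1)·f(k)/C(k) = k*(k + 6)/5; s_k = R·t_k = -3*k/(5*k + 25).
Check: Δs_k = -3/(k**2 + 11*k + 30). ✓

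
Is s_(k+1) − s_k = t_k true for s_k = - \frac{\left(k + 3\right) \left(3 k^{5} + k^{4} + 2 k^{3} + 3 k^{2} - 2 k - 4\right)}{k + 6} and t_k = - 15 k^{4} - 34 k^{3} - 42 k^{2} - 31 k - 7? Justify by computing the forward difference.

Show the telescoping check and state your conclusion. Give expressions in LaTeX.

s_(k+1) = (-3*k**6 - 28*k**5 - 100*k**4 - 189*k**3 - 209*k**2 - 119*k - 12)/(k + 7)
s_(k+1) − s_k = (-15*k**6 - 193*k**5 - 745*k**4 - 1273*k**3 - 1334*k**2 - 808*k - 156)/(k**2 + 13*k + 42)
(s_(k+1) − s_k) − t_k = 3*(12*k**5 + 123*k**4 + 244*k**3 + 280*k**2 + 195*k + 46)/(k**2 + 13*k + 42)

Invalid: residual \frac{3 \left(12 k^{5} + 123 k^{4} + 244 k^{3} + 280 k^{2} + 195 k + 46\right)}{k^{2} + 13 k + 42} ≠ 0.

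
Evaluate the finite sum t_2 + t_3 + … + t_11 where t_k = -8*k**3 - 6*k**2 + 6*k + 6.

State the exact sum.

Step 1: r(k) = (4*k**3 + 15*k**2 + 15*k + 1)/(4*k**3 + 3*k**2 - 3*k - 3).
Factor: A=1; B=1; C=k**3 + 3*k**2/4 - 3*k/4 - 3/4.
Solve (1)·f(k+1) − (1)·f(k) = k**3 + 3*k**2/4 - 3*k/4 - 3/4.
d = 4 from the (0,0,3) case.
A polynomial solution: f(k) = k*(k**3 - k**2 - 2*k - 1)/4.
Get s_k = R·t_k = 2*k*(-k**3 + k**2 + 2*k + 1) with R(k) = B(k−1)f(k)/C(k) = k*(k**3 - k**2 - 2*k - 1)/(4*k**3 + 3*k**2 - 3*k - 3).
Δs = -8*k**3 - 6*k**2 + 6*k + 6, as required.
Telescoping: Σ = s_(12) − s_(2) = -37416 − (4) = -37420.

Σ = -37420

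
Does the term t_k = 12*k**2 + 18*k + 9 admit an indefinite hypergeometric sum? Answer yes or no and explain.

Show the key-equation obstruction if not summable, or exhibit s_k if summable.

Yes. s_k = k*(4*k**2 + 3*k + 2).

r(k) = (4*k**2 + 14*k + 13)/(4*k**2 + 6*k + 3) after simplifying.
Gosper form: A/B · C(k+1)/C(k) with A=1, B=1, C=k**2 + 3*k/2 + 3/4.
Set up (1)·f(k+1) − (1)·f(k) − (k**2 + 3*k/2 + 3/4) = 0.
d = 3 from the (0,0,2) case.
A polynomial solution: f(k) = k*(4*k**2 + 3*k + 2)/12.
Get s_k = R·t_k = k*(4*k**2 + 3*k + 2) with R(k) = B(k−1)f(k)/C(k) = k*(4*k**2 + 3*k + 2)/(3*(4*k**2 + 6*k + 3)).
Check: Δs_k = 12*k**2 + 18*k + 9. ✓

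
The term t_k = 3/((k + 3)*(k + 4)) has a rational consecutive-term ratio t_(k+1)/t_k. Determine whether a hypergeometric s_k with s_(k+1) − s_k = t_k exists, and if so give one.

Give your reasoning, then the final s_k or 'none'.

r(k) = (k + 3)/(k + 5) after simplifying.
A = k + 3, B = k + 5, C = 1.
Key eq: (k + 3)·f(k+1) = (k + 4)·f(k) + (1).
Bound: deg f ≤ 1.
A polynomial solution: f(k) = k/3.
R(k) = B(k−1)·f(k)/C(k) = k*(k + 4)/3; s_k = R·t_k = k/(k + 3).
Verify: 3/(k**2 + 7*k + 12) matches t_k.

s_k = k/(k + 3)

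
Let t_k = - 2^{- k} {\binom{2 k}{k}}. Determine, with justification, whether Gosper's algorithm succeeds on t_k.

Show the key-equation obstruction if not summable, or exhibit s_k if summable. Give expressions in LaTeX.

No — key equation has no polynomial f.

t_(k+1)/t_k = (2*k + 1)/(k + 1).
Factor: A=2*k + 1; B=k + 1; C=1.
Need (2*k + 1)·f(k+1) − (k)·f(k) = 1.
d = -1 from the (1,1,0) case.
Negative degree bound (-1): no f exists, t_k not Gosper-summable.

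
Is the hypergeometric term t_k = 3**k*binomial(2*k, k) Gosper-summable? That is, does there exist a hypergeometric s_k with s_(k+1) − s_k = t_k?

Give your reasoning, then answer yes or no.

r(k) = 6*(2*k + 1)/(k + 1) after simplifying.
A = 12*k + 6, B = k + 1, C = 1.
Key eq: (12*k + 6)·f(k+1) = (k)·f(k) + (1).
Degrees (1,1,0) ⇒ d ≤ -1.
Negative degree bound (-1): no f exists, t_k not Gosper-summable.

No — key equation has no polynomial f.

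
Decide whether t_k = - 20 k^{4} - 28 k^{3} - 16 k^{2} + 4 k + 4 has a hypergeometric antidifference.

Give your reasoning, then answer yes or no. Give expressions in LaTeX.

Yes. s_k = k^{2} \left(- 4 k^{3} + 3 k^{2} + 2 k + 3\right).

r(k) = (5*k**4 + 27*k**3 + 55*k**2 + 48*k + 14)/(5*k**4 + 7*k**3 + 4*k**2 - k - 1) after simplifying.
Normal form (A,B,C) = (1, 1, k**4 + 7*k**3/5 + 4*k**2/5 - k/5 - 1/5).
Key eq: (1)·f(k+1) = (1)·f(k) + (k**4 + 7*k**3/5 + 4*k**2/5 - k/5 - 1/5).
From deg A=0, deg B=0, deg C=4: d=5.
Coefficient equations give f(k) = k**2*(4*k**3 - 3*k**2 - 2*k - 3)/20.
Certificate R = B(k−1)f/C = k**2*(4*k**3 - 3*k**2 - 2*k - 3)/(4*(5*k**4 + 7*k**3 + 4*k**2 - k - 1)) gives s_k = k**2*(-4*k**3 + 3*k**2 + 2*k + 3).
Δs = -20*k**4 - 28*k**3 - 16*k**2 + 4*k + 4, as required.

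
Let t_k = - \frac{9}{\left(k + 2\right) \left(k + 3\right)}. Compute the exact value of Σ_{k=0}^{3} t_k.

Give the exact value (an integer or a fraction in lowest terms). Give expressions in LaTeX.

r(k) = (k + 2)/(k + 4) after simplifying.
Factor: A=k + 2; B=k + 4; C=1.
Solve (k + 2)·f(k+1) − (k + 3)·f(k) = 1.
From deg A=1, deg B=1, deg C=0: d=1.
Solving with deg f ≤ 1: f(k) = k/2.
Then R = B(k−1)f/C = k*(k + 3)/2, so s_k = R(k)·t_k = -9*k/(2*k + 4).
Verify: -9/(k**2 + 5*k + 6) matches t_k.
Evaluate s at k=4 and k=0: -3 and 0; difference -3.

Σ = -3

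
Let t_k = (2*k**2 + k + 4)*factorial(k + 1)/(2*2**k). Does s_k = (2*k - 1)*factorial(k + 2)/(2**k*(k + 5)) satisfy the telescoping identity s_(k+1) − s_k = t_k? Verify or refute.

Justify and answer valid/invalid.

s_(k+1) = (2*k + 1)*factorial(k + 3)/(2*2**k*(k + 6))
s_(k+1) − s_k = (2*k**3 + 13*k**2 + 16*k + 27)*factorial(k + 2)/(2*2**k*(k + 5)*(k + 6))
(s_(k+1) − s_k) − t_k = -3*(2*k**3 + 11*k**2 + 5*k + 22)*factorial(k + 1)/(2*2**k*(k + 5)*(k + 6))

Invalid: residual -3*(2*k**3 + 11*k**2 + 5*k + 22)*factorial(k + 1)/(2*2**k*(k + 5)*(k + 6)) ≠ 0.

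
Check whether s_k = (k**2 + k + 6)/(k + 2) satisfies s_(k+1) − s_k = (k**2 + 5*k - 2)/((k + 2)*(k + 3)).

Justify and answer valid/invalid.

valid (s_(k+1) − s_k reduces to t_k)

s_(k+1) = (k + (k + 1)**2 + 7)/(k + 3)
s_(k+1) − s_k = (k**2 + 5*k - 2)/(k**2 + 5*k + 6)
(s_(k+1) − s_k) − t_k = 0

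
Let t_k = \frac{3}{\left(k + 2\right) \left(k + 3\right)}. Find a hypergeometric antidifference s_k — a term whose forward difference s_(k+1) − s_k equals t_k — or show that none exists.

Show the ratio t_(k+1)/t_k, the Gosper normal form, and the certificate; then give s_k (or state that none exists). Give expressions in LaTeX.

The ratio is (k + 2)/(k + 4).
A = k + 2, B = k + 4, C = 1.
f must satisfy (k + 2)·f(k+1) − (k + 3)·f(k) = 1.
d = 1 from the (1,1,0) case.
A polynomial solution: f(k) = k/2.
So s_k = (B(k−1)f/C)·t_k = (k*(k + 3)/2)·t_k = 3*k/(2*(k + 2)).
Check: Δs_k = 3/(k**2 + 5*k + 6). ✓

s_k = \frac{3 k}{2 \left(k + 2\right)}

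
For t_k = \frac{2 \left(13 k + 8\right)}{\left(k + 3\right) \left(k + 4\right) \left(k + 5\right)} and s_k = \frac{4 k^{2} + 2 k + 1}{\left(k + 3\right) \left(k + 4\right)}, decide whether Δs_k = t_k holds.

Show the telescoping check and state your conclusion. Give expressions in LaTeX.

s_(k+1) = (2*k + 4*(k + 1)**2 + 3)/((k + 4)*(k + 5))
s_(k+1) − s_k = 2*(13*k + 8)/(k**3 + 12*k**2 + 47*k + 60)
(s_(k+1) − s_k) − t_k = 0

valid; difference matches t_k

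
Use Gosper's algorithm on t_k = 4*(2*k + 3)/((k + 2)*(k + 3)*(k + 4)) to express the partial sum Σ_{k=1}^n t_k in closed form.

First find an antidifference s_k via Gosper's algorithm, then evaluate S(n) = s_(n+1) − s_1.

S(n) = n*(11*n + 29)/(6*(n**2 + 7*n + 12))

t_(k+1)/t_k = (k + 2)*(2*k + 5)/((k + 5)*(2*k + 3)).
So A=k + 2 and B=k + 5, with C=k + 3/2.
Need (k + 2)·f(k+1) − (k + 4)·f(k) = k + 3/2.
d = 2 from the (1,1,1) case.
Match coefficients ⇒ f(k) = k*(7*k + 11)/24.
Certificate R = B(k−1)f/C = k*(k + 4)*(7*k + 11)/(12*(2*k + 3)) gives s_k = k*(7*k + 11)/(3*(k + 2)*(k + 3)).
Δs = 4*(2*k + 3)/(k**3 + 9*k**2 + 26*k + 24), as required.
Σ_(k=1)^n t_k = s_(n+1) − s_(1) = ((7*n**2 + 25*n + 18)/(3*(n**2 + 7*n + 12))) − (1/2), i.e. n*(11*n + 29)/(6*(n**2 + 7*n + 12)).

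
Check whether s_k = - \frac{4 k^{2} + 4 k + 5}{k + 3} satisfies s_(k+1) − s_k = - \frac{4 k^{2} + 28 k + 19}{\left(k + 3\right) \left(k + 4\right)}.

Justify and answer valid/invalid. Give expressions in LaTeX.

Valid: the claim telescopes to t_k.

s_(k+1) = (-4*k**2 - 12*k - 13)/(k + 4)
s_(k+1) − s_k = (-4*k**2 - 28*k - 19)/(k**2 + 7*k + 12)
(s_(k+1) − s_k) − t_k = 0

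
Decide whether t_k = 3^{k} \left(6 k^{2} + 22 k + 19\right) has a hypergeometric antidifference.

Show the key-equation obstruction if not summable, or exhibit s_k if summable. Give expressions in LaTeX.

Yes. s_k = 3^{k} \left(3 k^{2} + 2 k + 2\right).

Compute t_(k+1)/t_k: get 3*(6*k**2 + 34*k + 47)/(6*k**2 + 22*k + 19).
Take A(k)=3, B(k)=1, C(k)=k**2 + 11*k/3 + 19/6.
Set up (3)·f(k+1) − (1)·f(k) − (k**2 + 11*k/3 + 19/6) = 0.
From deg A=0, deg B=0, deg C=2: d=2.
A polynomial solution: f(k) = (3*k**2 + 2*k + 2)/6.
Get s_k = R·t_k = 3**k*(3*k**2 + 2*k + 2) with R(k) = B(k−1)f(k)/C(k) = (3*k**2 + 2*k + 2)/(6*k**2 + 22*k + 19).
Δs = 3**k*(6*k**2 + 22*k + 19), as required.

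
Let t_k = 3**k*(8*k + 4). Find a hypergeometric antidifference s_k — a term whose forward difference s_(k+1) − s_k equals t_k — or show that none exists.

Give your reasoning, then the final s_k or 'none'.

The ratio is 3*(2*k + 3)/(2*k + 1).
So A=3 and B=1, with C=k + 1/2.
Need (3)·f(k+1) − (1)·f(k) = k + 1/2.
Bound: deg f ≤ 1.
A polynomial solution: f(k) = (k - 1)/2.
Get s_k = R·t_k = 4*3**k*(k - 1) with R(k) = B(k−1)f(k)/C(k) = (k - 1)/(2*k + 1).
Δs = 3**k*(8*k + 4), as required.

s_k = 4*3**k*(k - 1)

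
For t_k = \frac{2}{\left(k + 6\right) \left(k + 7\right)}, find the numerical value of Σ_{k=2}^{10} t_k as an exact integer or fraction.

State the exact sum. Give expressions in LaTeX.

Σ = 9/68

r(k) = (k + 6)/(k + 8) after simplifying.
Take A(k)=k + 6, B(k)=k + 8, C(k)=1.
f must satisfy (k + 6)·f(k+1) − (k + 7)·f(k) = 1.
Bound: deg f ≤ 1.
A polynomial solution: f(k) = k/6.
Then R = B(k−1)f/C = k*(k + 7)/6, so s_k = R(k)·t_k = k/(3*(k + 6)).
Check: Δs_k = 2/(k**2 + 13*k + 42). ✓
Telescoping: Σ = s_(11) − s_(2) = 11/51 − (1/12) = 9/68.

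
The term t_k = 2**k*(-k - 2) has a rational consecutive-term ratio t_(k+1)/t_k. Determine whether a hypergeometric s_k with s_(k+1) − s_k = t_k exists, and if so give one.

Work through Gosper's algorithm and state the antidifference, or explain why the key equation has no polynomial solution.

s_k = -2**k*k

The ratio is 2*(k + 3)/(k + 2).
Normal form (A,B,C) = (2, 1, k + 2).
Solve (2)·f(k+1) − (1)·f(k) = k + 2.
From deg A=0, deg B=0, deg C=1: d=1.
Solving with deg f ≤ 1: f(k) = k.
Then R = B(k−1)f/C = k/(k + 2), so s_k = R(k)·t_k = -2**k*k.
s_(k+1) − s_k = 2**k*(-k - 2) = t_k.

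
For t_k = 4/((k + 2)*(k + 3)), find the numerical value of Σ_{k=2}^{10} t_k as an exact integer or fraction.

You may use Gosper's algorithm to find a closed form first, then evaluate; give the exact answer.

r(k) = (k + 2)/(k + 4) after simplifying.
Factor: A=k + 2; B=k + 4; C=1.
Need (k + 2)·f(k+1) − (k + 3)·f(k) = 1.
From deg A=1, deg B=1, deg C=0: d=1.
Solving with deg f ≤ 1: f(k) = k/2.
Certificate R = B(k−1)f/C = k*(k + 3)/2 gives s_k = 2*k/(k + 2).
Check: Δs_k = 4/(k**2 + 5*k + 6). ✓
Telescoping: Σ = s_(11) − s_(2) = 22/13 − (1) = 9/13.

Σ = 9/13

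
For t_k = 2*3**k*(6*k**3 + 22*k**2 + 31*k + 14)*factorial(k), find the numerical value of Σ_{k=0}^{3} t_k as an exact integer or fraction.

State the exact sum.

The ratio is 3*(6*k**4 + 46*k**3 + 133*k**2 + 166*k + 73)/(6*k**3 + 22*k**2 + 31*k + 14).
Take A(k)=3*k + 3, B(k)=1, C(k)=k**3 + 11*k**2/3 + 31*k/6 + 7/3.
f must satisfy (3*k + 3)·f(k+1) − (1)·f(k) = k**3 + 11*k**2/3 + 31*k/6 + 7/3.
deg f ≤ 2 (via 1,0,3).
Match coefficients ⇒ f(k) = (2*k**2 + 2*k + 1)/6.
Then R = B(k−1)f/C = (2*k**2 + 2*k + 1)/(6*k**3 + 22*k**2 + 31*k + 14), so s_k = R(k)·t_k = 2*3**k*(2*k**2 + 2*k + 1)*factorial(k).
Check: Δs_k = 2*3**k*(6*k**3 + 22*k**2 + 31*k + 14)*factorial(k). ✓
Telescoping: Σ = s_(4) − s_(0) = 159408 − (2) = 159406.

Σ = 159406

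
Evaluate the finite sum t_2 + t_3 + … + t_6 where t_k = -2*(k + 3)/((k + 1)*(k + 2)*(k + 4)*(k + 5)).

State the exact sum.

The ratio is (k + 1)*(k + 4)**2/((k + 3)**2*(k + 6)).
So A=k + 1 and B=k + 6, with C=k**2 + 6*k + 9.
f must satisfy (k + 1)·f(k+1) − (k + 5)·f(k) = k**2 + 6*k + 9.
From deg A=1, deg B=1, deg C=2: d=4.
Coefficient equations give f(k) = k*(k + 2)*(k + 3)*(k + 5)/8.
R(k) = B(k−1)·f(k)/C(k) = k*(k + 2)*(k + 5)**2/(8*(k + 3)); s_k = R·t_k = k*(-k - 5)/(4*(k**2 + 5*k + 4)).
Check: Δs_k = 2*(-k - 3)/(k**4 + 12*k**3 + 49*k**2 + 78*k + 40). ✓
Sum = s_(7) − s_(2); s_(7) = -21/88, s_(2) = -7/36 ⇒ -35/792.

Σ = -35/792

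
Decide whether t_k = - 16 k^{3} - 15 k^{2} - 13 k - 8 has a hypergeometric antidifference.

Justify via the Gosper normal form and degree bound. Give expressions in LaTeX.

t_(k+1)/t_k = (16*k**3 + 63*k**2 + 91*k + 52)/(16*k**3 + 15*k**2 + 13*k + 8).
Gosper form: A/B · C(k+1)/C(k) with A=1, B=1, C=k**3 + 15*k**2/16 + 13*k/16 + 1/2.
f must satisfy (1)·f(k+1) − (1)·f(k) = k**3 + 15*k**2/16 + 13*k/16 + 1/2.
Degrees (0,0,3) ⇒ d ≤ 4.
Solving with deg f ≤ 4: f(k) = k*(4*k**3 - 3*k**2 + 3*k + 4)/16.
So s_k = (B(k−1)f/C)·t_k = (k*(4*k**3 - 3*k**2 + 3*k + 4)/(16*k**3 + 15*k**2 + 13*k + 8))·t_k = k*(-4*k**3 + 3*k**2 - 3*k - 4).
Verify: -16*k**3 - 15*k**2 - 13*k - 8 matches t_k.

Yes. s_k = k \left(- 4 k^{3} + 3 k^{2} - 3 k - 4\right).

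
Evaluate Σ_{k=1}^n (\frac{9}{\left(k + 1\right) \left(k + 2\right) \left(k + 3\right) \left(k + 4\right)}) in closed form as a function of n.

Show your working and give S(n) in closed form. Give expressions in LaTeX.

Step 1: r(k) = (k + 1)/(k + 5).
A = k + 1, B = k + 5, C = 1.
Solve (k + 1)·f(k+1) − (k + 4)·f(k) = 1.
From deg A=1, deg B=1, deg C=0: d=3.
A polynomial solution: f(k) = k*(k**2 + 6*k + 11)/18.
Then R = B(k−1)f/C = k*(k + 4)*(k**2 + 6*k + 11)/18, so s_k = R(k)·t_k = k*(k**2 + 6*k + 11)/(2*(k + 1)*(k + 2)*(k + 3)).
s_(k+1) − s_k = 9/(k**4 + 10*k**3 + 35*k**2 + 50*k + 24) = t_k.
s_(n+1) = (n**3 + 9*n**2 + 26*n + 18)/(2*(n**3 + 9*n**2 + 26*n + 24)) and s_(1) = 3/8, so S(n) = n*(n**2 + 9*n + 26)/(8*(n**3 + 9*n**2 + 26*n + 24)).

S(n) = \frac{n \left(n^{2} + 9 n + 26\right)}{8 \left(n^{3} + 9 n^{2} + 26 n + 24\right)}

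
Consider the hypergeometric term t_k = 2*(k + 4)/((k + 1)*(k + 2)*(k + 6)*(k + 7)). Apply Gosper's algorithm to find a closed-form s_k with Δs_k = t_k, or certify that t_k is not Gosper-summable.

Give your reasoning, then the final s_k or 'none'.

Compute t_(k+1)/t_k: get (k + 1)*(k + 5)*(k + 6)/((k + 3)*(k + 4)*(k + 8)).
Factor: A=k + 1; B=k + 8; C=k**4 + 16*k**3 + 95*k**2 + 248*k + 240.
Set up (k + 1)·f(k+1) − (k + 7)·f(k) − (k**4 + 16*k**3 + 95*k**2 + 248*k + 240) = 0.
deg f ≤ 6 (via 1,1,4).
Match coefficients ⇒ f(k) = k*(k + 2)*(k + 3)*(k + 4)*(k + 5)*(k + 7)/12.
R(k) = B(k−1)·f(k)/C(k) = k*(k + 2)*(k + 7)**2/(12*(k + 4)); s_k = R·t_k = k*(k + 7)/(6*(k**2 + 7*k + 6)).
Δs = 2*(k + 4)/(k**4 + 16*k**3 + 83*k**2 + 152*k + 84), as required.

s_k = k*(k + 7)/(6*(k**2 + 7*k + 6))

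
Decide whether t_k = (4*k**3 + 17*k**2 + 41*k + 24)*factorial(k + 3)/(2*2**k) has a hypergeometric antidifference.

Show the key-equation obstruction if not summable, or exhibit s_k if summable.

Yes. s_k = (4*k**2 + k + 2)*factorial(k + 3)/2**k.

Step 1: r(k) = (4*k**4 + 45*k**3 + 203*k**2 + 434*k + 344)/(2*(4*k**3 + 17*k**2 + 41*k + 24)).
A = k/2 + 2, B = 1, C = k**3 + 17*k**2/4 + 41*k/4 + 6.
Solve (k/2 + 2)·f(k+1) − (1)·f(k) = k**3 + 17*k**2/4 + 41*k/4 + 6.
Bound: deg f ≤ 2.
Solve for f: f(k) = (4*k**2 + k + 2)/2 (degree 2 ≤ 2).
Get s_k = R·t_k = (4*k**2 + k + 2)*factorial(k + 3)/2**k with R(k) = B(k−1)f(k)/C(k) = 2*(4*k**2 + k + 2)/(4*k**3 + 17*k**2 + 41*k + 24).
Check: Δs_k = (4*k**3 + 17*k**2 + 41*k + 24)*factorial(k + 3)/(2*2**k). ✓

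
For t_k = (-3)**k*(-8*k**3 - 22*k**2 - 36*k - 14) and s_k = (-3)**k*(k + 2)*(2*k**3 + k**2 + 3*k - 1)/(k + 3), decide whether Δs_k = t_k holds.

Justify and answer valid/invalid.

Invalid: residual (-3)**k*(8*k**4 + 48*k**3 + 103*k**2 + 125*k + 41)/(k**2 + 7*k + 12) ≠ 0.

s_(k+1) = (-3)**(k + 1)*(k + 3)*(3*k + 2*(k + 1)**3 + (k + 1)**2 + 2)/(k + 4)
s_(k+1) − s_k = (-3)**k*(-8*k**5 - 70*k**4 - 238*k**3 - 427*k**2 - 405*k - 127)/(k**2 + 7*k + 12)
(s_(k+1) − s_k) − t_k = (-3)**k*(8*k**4 + 48*k**3 + 103*k**2 + 125*k + 41)/(k**2 + 7*k + 12)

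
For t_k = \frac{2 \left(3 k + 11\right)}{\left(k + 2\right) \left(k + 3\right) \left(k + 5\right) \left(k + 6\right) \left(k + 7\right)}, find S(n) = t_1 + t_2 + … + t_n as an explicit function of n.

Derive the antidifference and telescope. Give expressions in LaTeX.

S(n) = \frac{n \left(n^{2} + 16 n + 81\right)}{63 \left(n^{3} + 16 n^{2} + 81 n + 126\right)}

The ratio is (k + 2)*(k + 5)*(3*k + 14)/((k + 4)*(k + 8)*(3*k + 11)).
Take A(k)=k + 2, B(k)=k + 8, C(k)=k**2 + 23*k/3 + 44/3.
Set up (k + 2)·f(k+1) − (k + 7)·f(k) − (k**2 + 23*k/3 + 44/3) = 0.
Bound: deg f ≤ 5.
Coefficient equations give f(k) = k*(k + 3)*(k + 4)*(k**2 + 13*k + 52)/180.
Then R = B(k−1)f/C = k*(k + 3)*(k + 7)*(k**2 + 13*k + 52)/(60*(3*k + 11)), so s_k = R(k)·t_k = k*(k**2 + 13*k + 52)/(30*(k**3 + 13*k**2 + 52*k + 60)).
Δs = 2*(3*k + 11)/(k**5 + 23*k**4 + 203*k**3 + 853*k**2 + 1692*k + 1260), as required.
s_(n+1) = (n**3 + 16*n**2 + 81*n + 66)/(30*(n**3 + 16*n**2 + 81*n + 126)) and s_(1) = 11/630, so S(n) = n*(n**2 + 16*n + 81)/(63*(n**3 + 16*n**2 + 81*n + 126)).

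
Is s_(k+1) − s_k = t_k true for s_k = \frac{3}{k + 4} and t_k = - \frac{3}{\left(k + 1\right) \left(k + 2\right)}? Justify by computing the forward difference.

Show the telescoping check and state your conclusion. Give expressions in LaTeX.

s_(k+1) = 3/(k + 5)
s_(k+1) − s_k = -3/((k + 4)*(k + 5))
(s_(k+1) − s_k) − t_k = 18*(k + 3)/(k**4 + 12*k**3 + 49*k**2 + 78*k + 40)

Invalid: residual \frac{18 \left(k + 3\right)}{k^{4} + 12 k^{3} + 49 k^{2} + 78 k + 40} ≠ 0.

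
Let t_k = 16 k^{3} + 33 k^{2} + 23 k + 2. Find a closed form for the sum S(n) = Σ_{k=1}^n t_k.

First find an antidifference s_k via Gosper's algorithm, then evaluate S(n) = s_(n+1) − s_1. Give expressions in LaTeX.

S(n) = n \left(4 n^{3} + 19 n^{2} + 32 n + 19\right)

Ratio r(k) = (16*k**3 + 81*k**2 + 137*k + 74)/(16*k**3 + 33*k**2 + 23*k + 2).
A = 1, B = 1, C = k**3 + 33*k**2/16 + 23*k/16 + 1/8.
Set up (1)·f(k+1) − (1)·f(k) − (k**3 + 33*k**2/16 + 23*k/16 + 1/8) = 0.
Bound: deg f ≤ 4.
Solve for f: f(k) = k*(4*k**3 + 3*k**2 - k - 4)/16 (degree 4 ≤ 4).
Get s_k = R·t_k = k*(4*k**3 + 3*k**2 - k - 4) with R(k) = B(k−1)f(k)/C(k) = k*(4*k**3 + 3*k**2 - k - 4)/(16*k**3 + 33*k**2 + 23*k + 2).
Δs = 16*k**3 + 33*k**2 + 23*k + 2, as required.
Evaluate: s_(n+1) = 4*n**4 + 19*n**3 + 32*n**2 + 19*n + 2; subtract s_(1) = 2 ⇒ S(n) = n*(4*n**3 + 19*n**2 + 32*n + 19).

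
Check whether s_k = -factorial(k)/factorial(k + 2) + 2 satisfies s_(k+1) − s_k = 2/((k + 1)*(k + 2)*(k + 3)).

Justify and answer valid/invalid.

s_(k+1) = (2*k**2 + 10*k + 11)/((k + 2)*(k + 3))
s_(k+1) − s_k = 2/((k + 1)*(k + 2)*(k + 3))
(s_(k+1) − s_k) − t_k = 0

Valid — Δs_k = t_k.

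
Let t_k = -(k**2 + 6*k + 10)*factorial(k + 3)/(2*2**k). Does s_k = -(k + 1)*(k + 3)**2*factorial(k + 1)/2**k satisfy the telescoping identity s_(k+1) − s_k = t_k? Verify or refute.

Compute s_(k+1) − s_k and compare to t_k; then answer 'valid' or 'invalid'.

Invalid: residual (k**3 + 8*k**2 + 20*k + 14)*factorial(k + 1)/(2*2**k) ≠ 0.

s_(k+1) = -(k + 2)*(k + 4)**2*factorial(k + 2)/(2*2**k)
s_(k+1) − s_k = -(k**4 + 10*k**3 + 38*k**2 + 66*k + 46)*factorial(k + 1)/(2*2**k)
(s_(k+1) − s_k) − t_k = (k**3 + 8*k**2 + 20*k + 14)*factorial(k + 1)/(2*2**k)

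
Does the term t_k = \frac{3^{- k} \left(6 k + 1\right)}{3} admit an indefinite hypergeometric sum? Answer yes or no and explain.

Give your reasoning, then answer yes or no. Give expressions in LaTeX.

Yes. s_k = 3^{- k} \left(- 3 k - 2\right).

r(k) = (6*k + 7)/(3*(6*k + 1)) after simplifying.
Gosper form: A/B · C(k+1)/C(k) with A=1/3, B=1, C=k + 1/6.
Solve (1/3)·f(k+1) − (1)·f(k) = k + 1/6.
Bound: deg f ≤ 1.
Match coefficients ⇒ f(k) = -(3*k + 2)/2.
Certificate R = B(k−1)f/C = -3*(3*k + 2)/(6*k + 1) gives s_k = (-3*k - 2)/3**k.
s_(k+1) − s_k = (6*k + 1)/(3*3**k) = t_k.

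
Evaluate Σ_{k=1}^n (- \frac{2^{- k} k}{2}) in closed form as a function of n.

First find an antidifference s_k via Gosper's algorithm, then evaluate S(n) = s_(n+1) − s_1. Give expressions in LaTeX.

The ratio is (k + 1)/(2*k).
A = 1/2, B = 1, C = k.
Need (1/2)·f(k+1) − (1)·f(k) = k.
Bound: deg f ≤ 1.
A polynomial solution: f(k) = -2*(k + 1).
So s_k = (B(k−1)f/C)·t_k = (-2*(k + 1)/k)·t_k = (k + 1)/2**k.
s_(k+1) − s_k = -k/(2*2**k) = t_k.
Σ_(k=1)^n t_k = s_(n+1) − s_(1) = (2**(-n - 1)*(n + 2)) − (1), i.e. 2**(-n - 1)*(-2**(n + 1) + n + 2).

S(n) = 2^{- n - 1} \left(- 2^{n + 1} + n + 2\right)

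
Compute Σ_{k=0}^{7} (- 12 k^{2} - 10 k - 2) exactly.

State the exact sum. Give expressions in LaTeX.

Σ = -1976

Compute t_(k+1)/t_k: get (6*k**2 + 17*k + 12)/(6*k**2 + 5*k + 1).
Normal form (A,B,C) = (1, 1, k**2 + 5*k/6 + 1/6).
f must satisfy (1)·f(k+1) − (1)·f(k) = k**2 + 5*k/6 + 1/6.
Bound: deg f ≤ 3.
A polynomial solution: f(k) = k*(4*k**2 - k - 1)/12.
Certificate R = B(k−1)f/C = k*(4*k**2 - k - 1)/(2*(2*k + 1)*(3*k + 1)) gives s_k = k*(-4*k**2 + k + 1).
Verify: -12*k**2 - 10*k - 2 matches t_k.
Σ_(k=0)^(7) t_k = s_(8) − s_(0) = -1976 − (0) = -1976.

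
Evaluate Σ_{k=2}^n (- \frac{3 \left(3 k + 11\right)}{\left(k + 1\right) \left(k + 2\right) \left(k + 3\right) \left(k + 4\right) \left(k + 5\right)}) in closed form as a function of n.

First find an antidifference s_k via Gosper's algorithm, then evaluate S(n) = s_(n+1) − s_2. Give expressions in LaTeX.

S(n) = \frac{- n^{3} - 10 n^{2} - 31 n + 42}{24 \left(n^{3} + 10 n^{2} + 31 n + 30\right)}

r(k) = (k + 1)*(3*k + 14)/((k + 6)*(3*k + 11)) after simplifying.
Gosper form: A/B · C(k+1)/C(k) with A=k + 1, B=k + 6, C=k + 11/3.
f must satisfy (k + 1)·f(k+1) − (k + 5)·f(k) = k + 11/3.
deg f ≤ 4 (via 1,1,1).
Match coefficients ⇒ f(k) = k*(k + 3)*(k**2 + 7*k + 14)/24.
Get s_k = R·t_k = 3*k*(-k**2 - 7*k - 14)/(8*(k**3 + 7*k**2 + 14*k + 8)) with R(k) = B(k−1)f(k)/C(k) = k*(k + 3)*(k + 5)*(k**2 + 7*k + 14)/(8*(3*k + 11)).
Check: Δs_k = 3*(-3*k - 11)/(k**5 + 15*k**4 + 85*k**3 + 225*k**2 + 274*k + 120). ✓
Telescope: S(n) = s_(n+1) − s_(2) = 3*(-n**3 - 10*n**2 - 31*n - 22)/(8*(n**3 + 10*n**2 + 31*n + 30)) − (-1/3) = (-n**3 - 10*n**2 - 31*n + 42)/(24*(n**3 + 10*n**2 + 31*n + 30)).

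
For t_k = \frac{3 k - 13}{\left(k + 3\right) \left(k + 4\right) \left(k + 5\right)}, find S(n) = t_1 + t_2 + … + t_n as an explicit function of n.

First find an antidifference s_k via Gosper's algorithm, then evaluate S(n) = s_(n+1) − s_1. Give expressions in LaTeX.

S(n) = \frac{n \left(n - 51\right)}{20 \left(n^{2} + 9 n + 20\right)}

r(k) = (k + 3)*(3*k - 10)/((k + 6)*(3*k - 13)) after simplifying.
Normal form (A,B,C) = (k + 3, k + 6, k - 13/3).
Solve (k + 3)·f(k+1) − (k + 5)·f(k) = k - 13/3.
deg f ≤ 2 (via 1,1,1).
Solving with deg f ≤ 2: f(k) = -k*(k + 25)/18.
R(k) = B(k−1)·f(k)/C(k) = -k*(k + 5)*(k + 25)/(6*(3*k - 13)); s_k = R·t_k = k*(-k - 25)/(6*(k + 3)*(k + 4)).
Verify: (3*k - 13)/(k**3 + 12*k**2 + 47*k + 60) matches t_k.
Evaluate: s_(n+1) = (-n**2 - 27*n - 26)/(6*(n**2 + 9*n + 20)); subtract s_(1) = -13/60 ⇒ S(n) = n*(n - 51)/(20*(n**2 + 9*n + 20)).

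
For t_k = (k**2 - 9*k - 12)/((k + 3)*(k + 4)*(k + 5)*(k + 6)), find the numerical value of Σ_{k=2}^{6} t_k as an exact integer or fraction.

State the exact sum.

Compute t_(k+1)/t_k: get (k + 3)*(9*k - (k + 1)**2 + 21)/((k + 7)*(-k**2 + 9*k + 12)).
Normal form (A,B,C) = (k + 3, k + 7, k**2 - 9*k - 12).
f must satisfy (k + 3)·f(k+1) − (k + 6)·f(k) = k**2 - 9*k - 12.
d = 3 from the (1,1,2) case.
A polynomial solution: f(k) = -k*(k**2 + 27*k + 32)/15.
So s_k = (B(k−1)f/C)·t_k = (-k*(k + 6)*(k**2 + 27*k + 32)/(15*(k**2 - 9*k - 12)))·t_k = k*(-k**2 - 27*k - 32)/(15*(k + 3)*(k + 4)*(k + 5)).
Check: Δs_k = (k**2 - 9*k - 12)/(k**4 + 18*k**3 + 119*k**2 + 342*k + 360). ✓
Telescoping: Σ = s_(7) − s_(2) = -21/220 − (-2/35) = -59/1540.

Σ = -59/1540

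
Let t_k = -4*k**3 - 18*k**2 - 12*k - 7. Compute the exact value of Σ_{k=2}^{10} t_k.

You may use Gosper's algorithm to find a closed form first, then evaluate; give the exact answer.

Σ = -19719

The ratio is (4*k**3 + 30*k**2 + 60*k + 41)/(4*k**3 + 18*k**2 + 12*k + 7).
Normal form (A,B,C) = (1, 1, k**3 + 9*k**2/2 + 3*k + 7/4).
Set up (1)·f(k+1) − (1)·f(k) − (k**3 + 9*k**2/2 + 3*k + 7/4) = 0.
From deg A=0, deg B=0, deg C=3: d=4.
Coefficient equations give f(k) = k*(k**3 + 4*k**2 - 2*k + 4)/4.
Then R = B(k−1)f/C = k*(k**3 + 4*k**2 - 2*k + 4)/(4*k**3 + 18*k**2 + 12*k + 7), so s_k = R(k)·t_k = k*(-k**3 - 4*k**2 + 2*k - 4).
Check: Δs_k = -4*k**3 - 18*k**2 - 12*k - 7. ✓
Telescoping: Σ = s_(11) − s_(2) = -19767 − (-48) = -19719.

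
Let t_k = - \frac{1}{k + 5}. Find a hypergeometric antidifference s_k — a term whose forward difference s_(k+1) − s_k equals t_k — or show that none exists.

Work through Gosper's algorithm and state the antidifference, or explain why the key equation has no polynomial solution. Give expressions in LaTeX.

none (Gosper's algorithm certifies no s_k)

Compute t_(k+1)/t_k: get (k + 5)/(k + 6).
Factor: A=k + 5; B=k + 6; C=1.
Solve (k + 5)·f(k+1) − (k + 5)·f(k) = 1.
deg f ≤ 0 (via 1,1,0).
Generic f = c0 gives residual -1; -1 = 0 cannot hold, so t_k is not Gosper-summable.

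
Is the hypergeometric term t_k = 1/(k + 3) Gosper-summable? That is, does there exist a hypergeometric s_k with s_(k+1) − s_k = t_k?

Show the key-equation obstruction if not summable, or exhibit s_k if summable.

No. Not Gosper-summable.

Compute t_(k+1)/t_k: get (k + 3)/(k + 4).
Factor: A=k + 3; B=k + 4; C=1.
Key eq: (k + 3)·f(k+1) = (k + 3)·f(k) + (1).
From deg A=1, deg B=1, deg C=0: d=0.
Put f(k) = c0: A·f(k+1) − B(k−1)·f(k) − C = -1; need -1 = 0 — inconsistent ⇒ no f, not summable.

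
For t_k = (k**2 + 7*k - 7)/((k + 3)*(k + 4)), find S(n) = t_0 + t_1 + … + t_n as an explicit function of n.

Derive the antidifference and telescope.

t_(k+1)/t_k = (k + 3)*(7*k + (k + 1)**2)/((k + 5)*(k**2 + 7*k - 7)).
A = k + 3, B = k + 5, C = k**2 + 7*k - 7.
f must satisfy (k + 3)·f(k+1) − (k + 4)·f(k) = k**2 + 7*k - 7.
From deg A=1, deg B=1, deg C=2: d=2.
Match coefficients ⇒ f(k) = k*(3*k - 10)/3.
Then R = B(k−1)f/C = k*(k + 4)*(3*k - 10)/(3*(k**2 + 7*k - 7)), so s_k = R(k)·t_k = k*(3*k - 10)/(3*(k + 3)).
s_(k+1) − s_k = (k**2 + 7*k - 7)/(k**2 + 7*k + 12) = t_k.
s_(n+1) = (3*n**2 - 4*n - 7)/(3*(n + 4)) and s_(0) = 0, so S(n) = (3*n**2 - 4*n - 7)/(3*(n + 4)).

S(n) = (3*n**2 - 4*n - 7)/(3*(n + 4))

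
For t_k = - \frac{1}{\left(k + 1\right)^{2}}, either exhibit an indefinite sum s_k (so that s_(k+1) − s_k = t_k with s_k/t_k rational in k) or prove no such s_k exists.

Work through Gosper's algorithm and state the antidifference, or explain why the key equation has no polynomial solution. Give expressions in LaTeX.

Ratio r(k) = (k + 1)**2/(k + 2)**2.
A = k**2 + 2*k + 1, B = k**2 + 4*k + 4, C = 1.
Need (k**2 + 2*k + 1)·f(k+1) − (k**2 + 2*k + 1)·f(k) = 1.
Degrees (2,2,0) ⇒ d ≤ 0.
Put f(k) = c0: A·f(k+1) − B(k−1)·f(k) − C = -1; need -1 = 0 — inconsistent ⇒ no f, not summable.

not Gosper-summable; s_k does not exist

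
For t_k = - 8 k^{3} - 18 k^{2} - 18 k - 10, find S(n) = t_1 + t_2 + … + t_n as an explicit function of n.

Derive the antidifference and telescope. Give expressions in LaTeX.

Ratio r(k) = (4*k**3 + 21*k**2 + 39*k + 27)/(4*k**3 + 9*k**2 + 9*k + 5).
A = 1, B = 1, C = k**3 + 9*k**2/4 + 9*k/4 + 5/4.
Need (1)·f(k+1) − (1)·f(k) = k**3 + 9*k**2/4 + 9*k/4 + 5/4.
deg f ≤ 4 (via 0,0,3).
Match coefficients ⇒ f(k) = k*(k**3 + k**2 + k + 2)/4.
Certificate R = B(k−1)f/C = k*(k**3 + k**2 + k + 2)/((4*k + 5)*(k**2 + k + 1)) gives s_k = 2*k*(-k**3 - k**2 - k - 2).
Check: Δs_k = -8*k**3 - 18*k**2 - 18*k - 10. ✓
Evaluate: s_(n+1) = -2*n**4 - 10*n**3 - 20*n**2 - 22*n - 10; subtract s_(1) = -10 ⇒ S(n) = 2*n*(-n**3 - 5*n**2 - 10*n - 11).

S(n) = 2 n \left(- n^{3} - 5 n^{2} - 10 n - 11\right)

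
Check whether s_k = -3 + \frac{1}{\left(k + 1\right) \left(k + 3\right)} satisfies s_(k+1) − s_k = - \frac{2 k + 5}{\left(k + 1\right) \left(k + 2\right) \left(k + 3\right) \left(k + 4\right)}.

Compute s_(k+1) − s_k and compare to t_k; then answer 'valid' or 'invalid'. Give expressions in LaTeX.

s_(k+1) = -3 + 1/((k + 2)*(k + 4))
s_(k+1) − s_k = (-2*k - 5)/(k**4 + 10*k**3 + 35*k**2 + 50*k + 24)
(s_(k+1) − s_k) − t_k = 0

valid; difference matches t_k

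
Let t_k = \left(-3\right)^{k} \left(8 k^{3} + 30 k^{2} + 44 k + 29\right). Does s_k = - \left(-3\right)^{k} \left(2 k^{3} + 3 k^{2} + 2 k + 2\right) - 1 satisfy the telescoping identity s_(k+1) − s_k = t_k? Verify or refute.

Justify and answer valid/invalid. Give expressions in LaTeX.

s_(k+1) = 3*(-3)**k*(2*k + 2*(k + 1)**3 + 3*(k + 1)**2 + 4) - 1
s_(k+1) − s_k = (-3)**k*(8*k**3 + 30*k**2 + 44*k + 29)
(s_(k+1) − s_k) − t_k = 0

Valid — Δs_k = t_k.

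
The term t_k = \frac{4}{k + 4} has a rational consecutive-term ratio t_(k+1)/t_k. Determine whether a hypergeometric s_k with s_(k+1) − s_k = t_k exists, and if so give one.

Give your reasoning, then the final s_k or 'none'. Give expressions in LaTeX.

none (Gosper's algorithm certifies no s_k)

t_(k+1)/t_k = (k + 4)/(k + 5).
So A=k + 4 and B=k + 5, with C=1.
f must satisfy (k + 4)·f(k+1) − (k + 4)·f(k) = 1.
Bound: deg f ≤ 0.
Write f(k) = c0. Then LHS − RHS = -1, requiring -1 = 0: contradictory. No certificate.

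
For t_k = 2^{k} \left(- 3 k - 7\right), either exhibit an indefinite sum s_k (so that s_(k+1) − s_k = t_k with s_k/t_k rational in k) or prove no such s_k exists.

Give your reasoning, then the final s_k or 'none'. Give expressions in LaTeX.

The ratio is 2*(3*k + 10)/(3*k + 7).
So A=2 and B=1, with C=k + 7/3.
Need (2)·f(k+1) − (1)·f(k) = k + 7/3.
From deg A=0, deg B=0, deg C=1: d=1.
Match coefficients ⇒ f(k) = (3*k + 1)/3.
Then R = B(k−1)f/C = (3*k + 1)/(3*k + 7), so s_k = R(k)·t_k = 2**k*(-3*k - 1).
Δs = 2**k*(-3*k - 7), as required.

s_k = 2^{k} \left(- 3 k - 1\right)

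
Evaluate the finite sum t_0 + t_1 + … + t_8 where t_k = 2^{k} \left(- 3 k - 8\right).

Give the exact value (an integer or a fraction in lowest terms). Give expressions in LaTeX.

Σ = -14846

t_(k+1)/t_k = 2*(3*k + 11)/(3*k + 8).
Gosper form: A/B · C(k+1)/C(k) with A=2, B=1, C=k + 8/3.
Solve (2)·f(k+1) − (1)·f(k) = k + 8/3.
deg f ≤ 1 (via 0,0,1).
Match coefficients ⇒ f(k) = (3*k + 2)/3.
R(k) = B(k−1)·f(k)/C(k) = (3*k + 2)/(3*k + 8); s_k = R·t_k = 2**k*(-3*k - 2).
Verify: 2**k*(-3*k - 8) matches t_k.
Sum = s_(9) − s_(0); s_(9) = -14848, s_(0) = -2 ⇒ -14846.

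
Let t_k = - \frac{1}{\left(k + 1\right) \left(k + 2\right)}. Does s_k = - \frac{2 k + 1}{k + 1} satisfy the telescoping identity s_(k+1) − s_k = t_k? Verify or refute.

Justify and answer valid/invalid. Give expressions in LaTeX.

s_(k+1) = (-2*k - 3)/(k + 2)
s_(k+1) − s_k = -1/(k**2 + 3*k + 2)
(s_(k+1) − s_k) − t_k = 0

Valid — Δs_k = t_k.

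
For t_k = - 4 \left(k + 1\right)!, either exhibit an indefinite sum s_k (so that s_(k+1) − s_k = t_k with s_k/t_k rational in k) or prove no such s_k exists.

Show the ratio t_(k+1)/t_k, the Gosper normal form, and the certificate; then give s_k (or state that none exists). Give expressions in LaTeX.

Ratio r(k) = k + 2.
So A=k + 2 and B=1, with C=1.
Set up (k + 2)·f(k+1) − (1)·f(k) − (1) = 0.
From deg A=1, deg B=0, deg C=0: d=-1.
d = -1 < 0 ⇒ no nonzero polynomial f; not summable.

no hypergeometric antidifference exists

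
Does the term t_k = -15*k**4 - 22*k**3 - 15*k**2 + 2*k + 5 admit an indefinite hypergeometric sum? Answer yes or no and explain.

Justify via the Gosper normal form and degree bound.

Step 1: r(k) = (15*k**4 + 82*k**3 + 171*k**2 + 154*k + 45)/(15*k**4 + 22*k**3 + 15*k**2 - 2*k - 5).
Factor: A=1; B=1; C=k**4 + 22*k**3/15 + k**2 - 2*k/15 - 1/3.
Need (1)·f(k+1) − (1)·f(k) = k**4 + 22*k**3/15 + k**2 - 2*k/15 - 1/3.
From deg A=0, deg B=0, deg C=4: d=5.
Coefficient equations give f(k) = k*(3*k**4 - 2*k**3 - k**2 - 3*k - 2)/15.
Certificate R = B(k−1)f/C = k*(3*k**4 - 2*k**3 - k**2 - 3*k - 2)/(15*k**4 + 22*k**3 + 15*k**2 - 2*k - 5) gives s_k = k*(-3*k**4 + 2*k**3 + k**2 + 3*k + 2).
Δs = -15*k**4 - 22*k**3 - 15*k**2 + 2*k + 5, as required.

Yes. s_k = k*(-3*k**4 + 2*k**3 + k**2 + 3*k + 2).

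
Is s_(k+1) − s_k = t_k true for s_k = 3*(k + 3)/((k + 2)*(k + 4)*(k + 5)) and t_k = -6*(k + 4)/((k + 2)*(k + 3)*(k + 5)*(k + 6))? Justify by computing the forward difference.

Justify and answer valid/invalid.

Invalid: residual 3*(3*k + 10)/(k**5 + 20*k**4 + 155*k**3 + 580*k**2 + 1044*k + 720) ≠ 0.

s_(k+1) = 3*(k + 4)/((k + 3)*(k + 5)*(k + 6))
s_(k+1) − s_k = 3*(-2*k**2 - 13*k - 22)/(k**5 + 20*k**4 + 155*k**3 + 580*k**2 + 1044*k + 720)
(s_(k+1) − s_k) − t_k = 3*(3*k + 10)/(k**5 + 20*k**4 + 155*k**3 + 580*k**2 + 1044*k + 720)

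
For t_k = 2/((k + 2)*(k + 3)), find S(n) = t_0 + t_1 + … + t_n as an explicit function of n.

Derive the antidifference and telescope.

Ratio r(k) = (k + 2)/(k + 4).
Gosper form: A/B · C(k+1)/C(k) with A=k + 2, B=k + 4, C=1.
f must satisfy (k + 2)·f(k+1) − (k + 3)·f(k) = 1.
d = 1 from the (1,1,0) case.
Match coefficients ⇒ f(k) = k/2.
R(k) = B(k−1)·f(k)/C(k) = k*(k + 3)/2; s_k = R·t_k = k/(k + 2).
Verify: 2/(k**2 + 5*k + 6) matches t_k.
s_(n+1) = (n + 1)/(n + 3) and s_(0) = 0, so S(n) = (n + 1)/(n + 3).

S(n) = (n + 1)/(n + 3)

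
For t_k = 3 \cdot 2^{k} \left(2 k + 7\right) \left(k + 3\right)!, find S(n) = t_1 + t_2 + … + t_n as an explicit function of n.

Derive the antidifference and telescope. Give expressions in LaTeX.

The ratio is 2*(k + 4)*(2*k + 9)/(2*k + 7).
Take A(k)=2*k + 8, B(k)=1, C(k)=k + 7/2.
Solve (2*k + 8)·f(k+1) − (1)·f(k) = k + 7/2.
d = 0 from the (1,0,1) case.
A polynomial solution: f(k) = 1/2.
So s_k = (B(k−1)f/C)·t_k = (1/(2*k + 7))·t_k = 3*2**k*factorial(k + 3).
s_(k+1) − s_k = 3*2**k*(2*k + 7)*factorial(k + 3) = t_k.
s_(n+1) = 6*2**n*factorial(n + 4) and s_(1) = 144, so S(n) = 6*2**n*factorial(n + 4) - 144.

S(n) = 6 \cdot 2^{n} \left(n + 4\right)! - 144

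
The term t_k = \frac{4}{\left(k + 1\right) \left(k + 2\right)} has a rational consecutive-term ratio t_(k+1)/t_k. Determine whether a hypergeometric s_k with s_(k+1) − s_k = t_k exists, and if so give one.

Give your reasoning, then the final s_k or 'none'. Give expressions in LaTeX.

Compute t_(k+1)/t_k: get (k + 1)/(k + 3).
Take A(k)=k + 1, B(k)=k + 3, C(k)=1.
Key eq: (k + 1)·f(k+1) = (k + 2)·f(k) + (1).
Bound: deg f ≤ 1.
Solving with deg f ≤ 1: f(k) = k.
Then R = B(k−1)f/C = k*(k + 2), so s_k = R(k)·t_k = 4*k/(k + 1).
s_(k+1) − s_k = 4/(k**2 + 3*k + 2) = t_k.

s_k = \frac{4 k}{k + 1}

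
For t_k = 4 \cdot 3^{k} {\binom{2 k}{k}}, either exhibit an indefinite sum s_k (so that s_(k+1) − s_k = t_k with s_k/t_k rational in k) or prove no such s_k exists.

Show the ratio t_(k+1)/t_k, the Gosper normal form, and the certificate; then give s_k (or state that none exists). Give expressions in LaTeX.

Ratio r(k) = 6*(2*k + 1)/(k + 1).
Gosper form: A/B · C(k+1)/C(k) with A=12*k + 6, B=k + 1, C=1.
Set up (12*k + 6)·f(k+1) − (k)·f(k) − (1) = 0.
Bound: deg f ≤ -1.
Negative degree bound (-1): no f exists, t_k not Gosper-summable.

not Gosper-summable; s_k does not exist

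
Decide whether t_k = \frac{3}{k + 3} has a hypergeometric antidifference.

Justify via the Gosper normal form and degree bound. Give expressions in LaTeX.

t_(k+1)/t_k = (k + 3)/(k + 4).
Take A(k)=k + 3, B(k)=k + 4, C(k)=1.
Set up (k + 3)·f(k+1) − (k + 3)·f(k) − (1) = 0.
Bound: deg f ≤ 0.
f = c0 ⇒ A·f(k+1) − B(k−1)·f(k) − C = -1. The system {-1 = 0} is inconsistent; no antidifference.

No — key equation has no polynomial f.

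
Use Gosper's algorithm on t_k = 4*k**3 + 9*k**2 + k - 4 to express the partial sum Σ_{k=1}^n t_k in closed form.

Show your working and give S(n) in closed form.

S(n) = n*(n**3 + 5*n**2 + 6*n - 2)

Step 1: r(k) = (4*k**3 + 21*k**2 + 31*k + 10)/(4*k**3 + 9*k**2 + k - 4).
A = 1, B = 1, C = k**3 + 9*k**2/4 + k/4 - 1.
f must satisfy (1)·f(k+1) − (1)·f(k) = k**3 + 9*k**2/4 + k/4 - 1.
Bound: deg f ≤ 4.
Solving with deg f ≤ 4: f(k) = k*(k + 1)*(k**2 - 3)/4.
Then R = B(k−1)f/C = k*(k**2 - 3)/(4*k**2 + 5*k - 4), so s_k = R(k)·t_k = k*(k**3 + k**2 - 3*k - 3).
Check: Δs_k = 4*k**3 + 9*k**2 + k - 4. ✓
Σ_(k=1)^n t_k = s_(n+1) − s_(1) = (n**4 + 5*n**3 + 6*n**2 - 2*n - 4) − (-4), i.e. n*(n**3 + 5*n**2 + 6*n - 2).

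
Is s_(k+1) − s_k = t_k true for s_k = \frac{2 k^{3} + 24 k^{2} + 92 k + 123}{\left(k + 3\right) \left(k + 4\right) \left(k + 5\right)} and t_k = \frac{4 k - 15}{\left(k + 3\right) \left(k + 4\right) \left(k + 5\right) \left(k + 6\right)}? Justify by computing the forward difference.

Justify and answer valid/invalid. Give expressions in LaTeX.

s_(k+1) = (92*k + 2*(k + 1)**3 + 24*(k + 1)**2 + 215)/((k + 4)*(k + 5)*(k + 6))
s_(k+1) − s_k = (4*k - 15)/(k**4 + 18*k**3 + 119*k**2 + 342*k + 360)
(s_(k+1) − s_k) − t_k = 0

Valid: the claim telescopes to t_k.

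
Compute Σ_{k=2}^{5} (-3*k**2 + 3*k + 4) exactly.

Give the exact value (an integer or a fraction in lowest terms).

Σ = -104

Compute t_(k+1)/t_k: get (3*k**2 + 3*k - 4)/(3*k**2 - 3*k - 4).
Factor: A=1; B=1; C=k**2 - k - 4/3.
Need (1)·f(k+1) − (1)·f(k) = k**2 - k - 4/3.
d = 3 from the (0,0,2) case.
Solve for f: f(k) = k*(k**2 - 3*k - 2)/3 (degree 3 ≤ 3).
So s_k = (B(k−1)f/C)·t_k = (k*(k**2 - 3*k - 2)/(3*k**2 - 3*k - 4))·t_k = k*(-k**2 + 3*k + 2).
s_(k+1) − s_k = -3*k**2 + 3*k + 4 = t_k.
Σ_(k=2)^(5) t_k = s_(6) − s_(2) = -96 − (8) = -104.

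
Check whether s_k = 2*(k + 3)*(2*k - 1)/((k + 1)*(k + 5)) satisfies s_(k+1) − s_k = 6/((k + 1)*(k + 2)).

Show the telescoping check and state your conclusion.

Invalid: residual 4*(2*k**2 - 17)/(k**4 + 14*k**3 + 65*k**2 + 112*k + 60) ≠ 0.

s_(k+1) = 2*(k + 4)*(2*k + 1)/((k + 2)*(k + 6))
s_(k+1) − s_k = 2*(7*k**2 + 33*k + 56)/(k**4 + 14*k**3 + 65*k**2 + 112*k + 60)
(s_(k+1) − s_k) − t_k = 4*(2*k**2 - 17)/(k**4 + 14*k**3 + 65*k**2 + 112*k + 60)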